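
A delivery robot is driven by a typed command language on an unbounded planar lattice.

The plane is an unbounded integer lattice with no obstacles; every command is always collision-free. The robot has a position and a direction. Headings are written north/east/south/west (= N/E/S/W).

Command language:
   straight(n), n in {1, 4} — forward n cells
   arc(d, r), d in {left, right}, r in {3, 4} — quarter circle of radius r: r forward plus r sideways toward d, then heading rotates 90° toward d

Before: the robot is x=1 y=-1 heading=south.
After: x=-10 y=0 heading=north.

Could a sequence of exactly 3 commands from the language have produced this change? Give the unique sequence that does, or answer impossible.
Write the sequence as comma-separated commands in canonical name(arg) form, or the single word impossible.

arc(right, 3), straight(4), arc(right, 4)

key: running arc(right, 4) before arc(right, 3) would end elsewhere — order is forced
from: x=1 y=-1 heading=south
[1] after arc(right, 3): x=-2 y=-4 heading=west
[2] after straight(4): x=-6 y=-4 heading=west
[3] after arc(right, 4): x=-10 y=0 heading=north
all 216 alternatives checked — unique.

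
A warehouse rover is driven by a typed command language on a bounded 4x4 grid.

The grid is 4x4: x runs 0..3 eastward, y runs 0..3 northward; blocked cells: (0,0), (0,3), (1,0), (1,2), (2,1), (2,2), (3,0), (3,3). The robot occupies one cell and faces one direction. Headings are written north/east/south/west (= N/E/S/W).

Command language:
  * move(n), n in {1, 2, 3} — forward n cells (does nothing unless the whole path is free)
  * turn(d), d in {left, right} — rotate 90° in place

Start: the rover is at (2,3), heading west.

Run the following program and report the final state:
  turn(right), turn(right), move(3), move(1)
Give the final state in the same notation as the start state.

at (2,3), heading east

start: at (2,3), heading west
1. turn(right) → at (2,3), heading north
2. turn(right) → at (2,3), heading east
3. move(3) → at (2,3), heading east
4. move(1) → at (2,3), heading east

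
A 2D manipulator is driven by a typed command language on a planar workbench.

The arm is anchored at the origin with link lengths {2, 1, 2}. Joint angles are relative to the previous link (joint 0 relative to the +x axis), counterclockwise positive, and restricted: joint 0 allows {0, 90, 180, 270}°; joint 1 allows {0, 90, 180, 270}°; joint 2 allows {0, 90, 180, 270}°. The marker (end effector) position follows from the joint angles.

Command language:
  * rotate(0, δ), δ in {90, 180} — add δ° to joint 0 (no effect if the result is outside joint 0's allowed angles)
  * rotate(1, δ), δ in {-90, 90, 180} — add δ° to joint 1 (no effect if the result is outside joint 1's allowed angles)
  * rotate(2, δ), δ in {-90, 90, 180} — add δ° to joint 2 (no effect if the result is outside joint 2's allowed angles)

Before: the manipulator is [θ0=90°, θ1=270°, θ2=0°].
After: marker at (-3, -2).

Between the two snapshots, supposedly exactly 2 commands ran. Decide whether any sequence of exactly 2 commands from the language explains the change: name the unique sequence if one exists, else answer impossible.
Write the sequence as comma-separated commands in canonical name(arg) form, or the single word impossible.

begin: [θ0=90°, θ1=270°, θ2=0°]
t=1 rotate(0, 90) ⇒ [θ0=180°, θ1=270°, θ2=0°]
t=2 rotate(0, 90) ⇒ [θ0=270°, θ1=270°, θ2=0°]
no rival 2-sequence matches.

rotate(0, 90), rotate(0, 90)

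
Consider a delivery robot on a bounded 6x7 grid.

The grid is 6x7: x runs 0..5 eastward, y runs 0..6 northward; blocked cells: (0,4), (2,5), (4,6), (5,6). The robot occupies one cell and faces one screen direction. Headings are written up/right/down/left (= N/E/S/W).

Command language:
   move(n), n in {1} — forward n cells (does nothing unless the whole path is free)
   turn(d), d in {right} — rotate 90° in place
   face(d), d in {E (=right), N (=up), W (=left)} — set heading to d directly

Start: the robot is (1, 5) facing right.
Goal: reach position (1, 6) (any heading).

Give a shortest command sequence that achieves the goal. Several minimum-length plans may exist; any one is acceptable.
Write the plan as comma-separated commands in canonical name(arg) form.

t0: (1, 5) facing right
[1] after face(N): (1, 5) facing up
[2] after move(1): (1, 6) facing up
nothing shorter than 2 reaches the goal.

face(N), move(1)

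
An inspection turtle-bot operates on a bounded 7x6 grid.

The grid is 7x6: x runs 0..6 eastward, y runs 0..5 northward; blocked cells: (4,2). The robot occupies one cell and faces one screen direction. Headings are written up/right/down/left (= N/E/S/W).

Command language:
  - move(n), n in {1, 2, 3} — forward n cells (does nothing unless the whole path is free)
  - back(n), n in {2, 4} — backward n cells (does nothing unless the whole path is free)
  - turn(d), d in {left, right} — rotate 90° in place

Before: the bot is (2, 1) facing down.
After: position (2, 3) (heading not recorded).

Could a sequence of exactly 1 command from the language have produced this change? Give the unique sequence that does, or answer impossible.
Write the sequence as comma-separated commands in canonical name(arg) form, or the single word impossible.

from: (2, 1) facing down
1. back(2) → (2, 3) facing down
no rival 1-sequence matches.

back(2)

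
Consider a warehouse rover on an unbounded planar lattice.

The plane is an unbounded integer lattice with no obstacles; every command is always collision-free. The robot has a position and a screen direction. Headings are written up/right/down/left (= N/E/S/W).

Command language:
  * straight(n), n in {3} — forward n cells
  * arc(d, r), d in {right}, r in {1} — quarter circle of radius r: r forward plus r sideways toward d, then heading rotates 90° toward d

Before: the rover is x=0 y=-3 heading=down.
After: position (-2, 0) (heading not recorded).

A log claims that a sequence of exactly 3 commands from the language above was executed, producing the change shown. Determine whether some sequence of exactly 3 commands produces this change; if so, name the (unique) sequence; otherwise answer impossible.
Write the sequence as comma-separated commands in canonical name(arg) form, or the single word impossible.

arc(right, 1), arc(right, 1), straight(3)

key: order matters: swapping arc(right, 1) and straight(3) lands elsewhere
begin: x=0 y=-3 heading=down
t=1 arc(right, 1) ⇒ x=-1 y=-4 heading=left
t=2 arc(right, 1) ⇒ x=-2 y=-3 heading=up
t=3 straight(3) ⇒ x=-2 y=0 heading=up
no other 3-command option fits: unique.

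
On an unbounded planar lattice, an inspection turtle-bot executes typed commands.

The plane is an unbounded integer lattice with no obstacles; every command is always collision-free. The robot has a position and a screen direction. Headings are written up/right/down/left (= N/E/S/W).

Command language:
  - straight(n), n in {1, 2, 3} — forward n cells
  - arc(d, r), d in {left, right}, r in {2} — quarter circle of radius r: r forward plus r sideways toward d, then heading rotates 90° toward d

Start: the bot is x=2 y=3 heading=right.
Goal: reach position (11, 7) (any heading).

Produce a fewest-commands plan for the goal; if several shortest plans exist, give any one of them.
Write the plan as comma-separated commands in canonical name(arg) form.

from: x=2 y=3 heading=right
step 1 (straight(3)): x=5 y=3 heading=right
step 2 (arc(left, 2)): x=7 y=5 heading=up
step 3 (arc(right, 2)): x=9 y=7 heading=right
step 4 (straight(2)): x=11 y=7 heading=right
minimal: 4 command(s), checked below 4.

straight(3), arc(left, 2), arc(right, 2), straight(2)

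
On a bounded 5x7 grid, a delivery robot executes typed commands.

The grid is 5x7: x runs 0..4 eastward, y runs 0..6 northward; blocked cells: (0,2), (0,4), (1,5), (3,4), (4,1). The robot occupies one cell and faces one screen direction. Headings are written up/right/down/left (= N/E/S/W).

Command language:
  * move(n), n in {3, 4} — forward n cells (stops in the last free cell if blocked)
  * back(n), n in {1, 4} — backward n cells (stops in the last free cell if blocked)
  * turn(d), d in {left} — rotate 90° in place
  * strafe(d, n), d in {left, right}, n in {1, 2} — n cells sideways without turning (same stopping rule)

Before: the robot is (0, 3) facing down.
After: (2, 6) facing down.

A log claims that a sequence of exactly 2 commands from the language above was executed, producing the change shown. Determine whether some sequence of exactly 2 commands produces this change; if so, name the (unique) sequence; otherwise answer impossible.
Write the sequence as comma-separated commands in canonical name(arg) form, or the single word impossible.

key: back(4) runs into the grid edge before its full distance
initial: (0, 3) facing down
1. strafe(left, 2) → (2, 3) facing down
2. back(4) → (2, 6) facing down
no other 2-command option fits: unique.

strafe(left, 2), back(4)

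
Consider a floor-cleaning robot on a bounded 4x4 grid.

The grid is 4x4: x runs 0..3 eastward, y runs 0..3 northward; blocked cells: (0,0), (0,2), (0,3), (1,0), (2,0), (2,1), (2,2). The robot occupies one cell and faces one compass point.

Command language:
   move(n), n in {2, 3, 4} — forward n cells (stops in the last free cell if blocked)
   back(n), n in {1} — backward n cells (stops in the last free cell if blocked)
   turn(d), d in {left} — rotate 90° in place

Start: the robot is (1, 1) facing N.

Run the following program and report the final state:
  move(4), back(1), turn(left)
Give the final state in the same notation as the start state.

begin: (1, 1) facing N
[1] after move(4): (1, 3) facing N
[2] after back(1): (1, 2) facing N
[3] after turn(left): (1, 2) facing W

(1, 2) facing W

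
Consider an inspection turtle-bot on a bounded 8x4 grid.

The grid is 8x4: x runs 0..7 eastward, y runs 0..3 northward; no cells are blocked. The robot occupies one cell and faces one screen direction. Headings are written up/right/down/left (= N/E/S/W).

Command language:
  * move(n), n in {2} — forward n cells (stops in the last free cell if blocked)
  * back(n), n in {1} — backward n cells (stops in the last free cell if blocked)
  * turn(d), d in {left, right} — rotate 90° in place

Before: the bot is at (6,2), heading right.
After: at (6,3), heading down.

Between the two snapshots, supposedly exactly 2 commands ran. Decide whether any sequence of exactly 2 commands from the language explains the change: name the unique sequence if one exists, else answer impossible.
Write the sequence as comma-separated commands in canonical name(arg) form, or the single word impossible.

key: position moved to (6,3) AND the heading swung to S — translation plus rotation needed
from: at (6,2), heading right
1. turn(right) → at (6,2), heading down
2. back(1) → at (6,3), heading down
all 16 alternatives checked — unique.

turn(right), back(1)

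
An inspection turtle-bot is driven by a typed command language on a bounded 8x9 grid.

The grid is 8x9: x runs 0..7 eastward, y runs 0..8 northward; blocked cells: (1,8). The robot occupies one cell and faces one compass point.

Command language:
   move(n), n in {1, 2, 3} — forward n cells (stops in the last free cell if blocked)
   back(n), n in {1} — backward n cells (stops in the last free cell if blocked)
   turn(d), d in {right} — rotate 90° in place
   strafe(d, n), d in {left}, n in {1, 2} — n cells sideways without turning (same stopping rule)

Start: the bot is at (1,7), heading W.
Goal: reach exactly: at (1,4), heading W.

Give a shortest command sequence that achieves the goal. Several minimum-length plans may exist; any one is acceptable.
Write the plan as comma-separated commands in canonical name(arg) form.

strafe(left, 1), strafe(left, 2)

start: at (1,7), heading W
[1] after strafe(left, 1): at (1,6), heading W
[2] after strafe(left, 2): at (1,4), heading W
shorter routes all fall short; 2 is best.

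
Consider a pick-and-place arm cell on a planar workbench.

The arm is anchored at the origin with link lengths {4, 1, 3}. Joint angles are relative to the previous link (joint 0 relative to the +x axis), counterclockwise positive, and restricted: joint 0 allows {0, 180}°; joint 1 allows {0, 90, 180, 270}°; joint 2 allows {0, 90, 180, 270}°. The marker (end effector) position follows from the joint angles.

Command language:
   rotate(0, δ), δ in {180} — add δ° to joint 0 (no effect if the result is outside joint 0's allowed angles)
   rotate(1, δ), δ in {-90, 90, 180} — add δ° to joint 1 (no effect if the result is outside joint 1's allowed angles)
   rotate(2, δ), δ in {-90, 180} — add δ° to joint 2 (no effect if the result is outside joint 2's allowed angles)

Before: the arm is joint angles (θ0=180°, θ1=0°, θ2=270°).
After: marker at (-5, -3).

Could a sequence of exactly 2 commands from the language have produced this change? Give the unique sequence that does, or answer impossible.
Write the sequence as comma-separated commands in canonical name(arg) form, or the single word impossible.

initial: joint angles (θ0=180°, θ1=0°, θ2=270°)
step 1 (rotate(2, -90)): joint angles (θ0=180°, θ1=0°, θ2=180°)
step 2 (rotate(2, -90)): joint angles (θ0=180°, θ1=0°, θ2=90°)
no rival 2-sequence matches.

rotate(2, -90), rotate(2, -90)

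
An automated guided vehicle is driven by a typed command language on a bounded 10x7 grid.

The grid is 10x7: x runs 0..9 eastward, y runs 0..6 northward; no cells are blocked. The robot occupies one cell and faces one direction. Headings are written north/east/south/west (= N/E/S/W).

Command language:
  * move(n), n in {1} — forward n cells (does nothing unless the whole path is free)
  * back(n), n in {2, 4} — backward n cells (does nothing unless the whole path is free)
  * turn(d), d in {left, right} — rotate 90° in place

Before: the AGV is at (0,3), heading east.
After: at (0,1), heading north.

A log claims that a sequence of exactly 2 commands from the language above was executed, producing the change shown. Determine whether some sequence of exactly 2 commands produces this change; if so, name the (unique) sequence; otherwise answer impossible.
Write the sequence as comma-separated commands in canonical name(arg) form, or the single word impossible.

key: cell and facing (now N) both changed — the 2 commands mix motion and turning
begin: at (0,3), heading east
t=1 turn(left) ⇒ at (0,3), heading north
t=2 back(2) ⇒ at (0,1), heading north
no other 2-command option fits: unique.

turn(left), back(2)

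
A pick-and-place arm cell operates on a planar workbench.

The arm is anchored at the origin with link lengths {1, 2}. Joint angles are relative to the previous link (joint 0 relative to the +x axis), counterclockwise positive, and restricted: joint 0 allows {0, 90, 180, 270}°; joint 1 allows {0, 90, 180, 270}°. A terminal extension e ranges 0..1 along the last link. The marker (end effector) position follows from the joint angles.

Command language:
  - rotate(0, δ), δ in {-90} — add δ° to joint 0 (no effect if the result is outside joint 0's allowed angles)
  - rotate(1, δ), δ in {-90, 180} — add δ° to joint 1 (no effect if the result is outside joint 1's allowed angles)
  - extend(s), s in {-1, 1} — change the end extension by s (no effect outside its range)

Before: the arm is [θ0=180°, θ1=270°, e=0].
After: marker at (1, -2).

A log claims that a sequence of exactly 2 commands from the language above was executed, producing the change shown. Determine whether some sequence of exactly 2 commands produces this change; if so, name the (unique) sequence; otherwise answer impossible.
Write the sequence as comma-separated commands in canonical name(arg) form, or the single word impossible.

from: [θ0=180°, θ1=270°, e=0]
1. rotate(0, -90) → [θ0=90°, θ1=270°, e=0]
2. rotate(0, -90) → [θ0=0°, θ1=270°, e=0]
uniquely the one of 25 2-step routes that fits.

rotate(0, -90), rotate(0, -90)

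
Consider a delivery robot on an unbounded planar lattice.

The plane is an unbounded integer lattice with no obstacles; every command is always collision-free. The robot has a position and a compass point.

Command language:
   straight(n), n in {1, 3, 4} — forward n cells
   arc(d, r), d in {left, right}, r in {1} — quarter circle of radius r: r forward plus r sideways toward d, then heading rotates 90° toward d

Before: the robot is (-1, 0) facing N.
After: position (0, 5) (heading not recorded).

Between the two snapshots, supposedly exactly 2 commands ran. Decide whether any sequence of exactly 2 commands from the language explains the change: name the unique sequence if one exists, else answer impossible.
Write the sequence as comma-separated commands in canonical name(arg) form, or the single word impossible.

key: running arc(right, 1) before straight(4) would end elsewhere — order is forced
from: (-1, 0) facing N
[1] after straight(4): (-1, 4) facing N
[2] after arc(right, 1): (0, 5) facing E
no rival 2-sequence matches.

straight(4), arc(right, 1)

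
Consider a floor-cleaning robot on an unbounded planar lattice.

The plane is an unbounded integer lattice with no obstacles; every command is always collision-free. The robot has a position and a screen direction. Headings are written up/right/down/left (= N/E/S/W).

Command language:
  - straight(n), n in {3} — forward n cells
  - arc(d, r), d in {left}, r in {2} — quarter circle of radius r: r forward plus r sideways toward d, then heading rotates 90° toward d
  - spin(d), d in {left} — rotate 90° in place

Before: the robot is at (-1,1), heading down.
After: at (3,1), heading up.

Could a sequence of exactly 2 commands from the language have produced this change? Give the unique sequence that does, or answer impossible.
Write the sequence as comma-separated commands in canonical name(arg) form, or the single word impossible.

arc(left, 2), arc(left, 2)

key: cell and facing (now N) both changed — the 2 commands mix motion and turning
from: at (-1,1), heading down
t=1 arc(left, 2) ⇒ at (1,-1), heading right
t=2 arc(left, 2) ⇒ at (3,1), heading up
no other 2-command option fits: unique.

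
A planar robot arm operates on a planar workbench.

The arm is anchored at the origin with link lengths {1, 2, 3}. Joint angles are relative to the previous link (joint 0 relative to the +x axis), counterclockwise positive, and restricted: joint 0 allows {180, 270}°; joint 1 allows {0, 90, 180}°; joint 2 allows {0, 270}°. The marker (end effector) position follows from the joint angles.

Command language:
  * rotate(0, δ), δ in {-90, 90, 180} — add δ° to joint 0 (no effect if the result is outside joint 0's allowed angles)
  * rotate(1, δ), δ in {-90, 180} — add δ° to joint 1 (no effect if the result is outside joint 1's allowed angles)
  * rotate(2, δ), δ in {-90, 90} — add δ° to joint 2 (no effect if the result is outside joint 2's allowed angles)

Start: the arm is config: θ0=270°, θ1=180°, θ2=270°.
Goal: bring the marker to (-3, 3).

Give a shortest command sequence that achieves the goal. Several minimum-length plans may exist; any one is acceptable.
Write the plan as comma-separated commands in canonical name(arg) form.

from: config: θ0=270°, θ1=180°, θ2=270°
t=1 rotate(0, -90) ⇒ config: θ0=180°, θ1=180°, θ2=270°
t=2 rotate(1, 180) ⇒ config: θ0=180°, θ1=0°, θ2=270°
no 1-step plan works, so 2 is optimal.

rotate(0, -90), rotate(1, 180)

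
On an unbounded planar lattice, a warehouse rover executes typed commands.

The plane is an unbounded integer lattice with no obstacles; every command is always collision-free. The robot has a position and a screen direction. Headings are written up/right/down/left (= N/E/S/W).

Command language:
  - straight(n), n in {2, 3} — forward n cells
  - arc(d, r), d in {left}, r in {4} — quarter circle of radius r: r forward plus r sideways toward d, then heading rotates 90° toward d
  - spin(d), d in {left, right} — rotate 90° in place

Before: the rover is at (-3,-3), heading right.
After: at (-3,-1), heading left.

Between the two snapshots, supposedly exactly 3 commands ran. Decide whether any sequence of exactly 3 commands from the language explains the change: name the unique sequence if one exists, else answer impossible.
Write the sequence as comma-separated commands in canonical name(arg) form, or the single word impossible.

key: cell and facing (now W) both changed — the 3 commands mix motion and turning
start: at (-3,-3), heading right
[1] after spin(left): at (-3,-3), heading up
[2] after straight(2): at (-3,-1), heading up
[3] after spin(left): at (-3,-1), heading left
no rival 3-sequence matches.

spin(left), straight(2), spin(left)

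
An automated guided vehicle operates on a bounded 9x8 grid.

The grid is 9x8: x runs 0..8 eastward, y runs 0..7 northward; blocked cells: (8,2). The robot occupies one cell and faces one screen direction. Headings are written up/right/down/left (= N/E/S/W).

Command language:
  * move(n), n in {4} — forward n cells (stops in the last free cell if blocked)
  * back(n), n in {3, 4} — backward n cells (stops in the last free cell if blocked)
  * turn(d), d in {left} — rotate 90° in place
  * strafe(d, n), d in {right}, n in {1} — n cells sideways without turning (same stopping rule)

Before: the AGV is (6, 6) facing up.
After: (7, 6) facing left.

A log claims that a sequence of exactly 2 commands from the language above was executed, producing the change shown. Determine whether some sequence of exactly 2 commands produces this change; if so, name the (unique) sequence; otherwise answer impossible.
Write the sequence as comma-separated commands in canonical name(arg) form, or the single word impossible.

key: order matters: swapping strafe(right, 1) and turn(left) lands elsewhere
start: (6, 6) facing up
t=1 strafe(right, 1) ⇒ (7, 6) facing up
t=2 turn(left) ⇒ (7, 6) facing left
no other 2-command option fits: unique.

strafe(right, 1), turn(left)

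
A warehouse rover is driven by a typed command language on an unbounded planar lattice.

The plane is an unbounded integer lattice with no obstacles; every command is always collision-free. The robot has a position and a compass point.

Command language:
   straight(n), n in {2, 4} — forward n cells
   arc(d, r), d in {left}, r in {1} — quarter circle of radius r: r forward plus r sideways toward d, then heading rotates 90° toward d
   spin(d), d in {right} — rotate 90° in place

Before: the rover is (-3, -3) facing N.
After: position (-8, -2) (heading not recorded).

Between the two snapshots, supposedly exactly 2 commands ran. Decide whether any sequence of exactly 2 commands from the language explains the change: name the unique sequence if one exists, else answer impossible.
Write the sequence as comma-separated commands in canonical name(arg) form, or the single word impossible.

arc(left, 1), straight(4)

key: running straight(4) before arc(left, 1) would end elsewhere — order is forced
begin: (-3, -3) facing N
[1] after arc(left, 1): (-4, -2) facing W
[2] after straight(4): (-8, -2) facing W
all 16 alternatives checked — unique.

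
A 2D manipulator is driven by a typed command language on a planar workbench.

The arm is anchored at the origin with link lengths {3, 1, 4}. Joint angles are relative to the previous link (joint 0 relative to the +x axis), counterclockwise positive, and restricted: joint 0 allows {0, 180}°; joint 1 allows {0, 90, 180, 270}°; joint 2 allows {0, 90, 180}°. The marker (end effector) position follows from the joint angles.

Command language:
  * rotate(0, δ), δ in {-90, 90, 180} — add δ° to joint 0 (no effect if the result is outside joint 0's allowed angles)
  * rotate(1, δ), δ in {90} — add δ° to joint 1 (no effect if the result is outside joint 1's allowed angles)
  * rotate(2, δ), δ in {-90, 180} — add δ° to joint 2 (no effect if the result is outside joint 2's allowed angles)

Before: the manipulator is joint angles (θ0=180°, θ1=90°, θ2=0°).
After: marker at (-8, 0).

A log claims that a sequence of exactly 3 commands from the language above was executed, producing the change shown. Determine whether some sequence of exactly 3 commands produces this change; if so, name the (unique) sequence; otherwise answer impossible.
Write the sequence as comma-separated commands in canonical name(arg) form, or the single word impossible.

begin: joint angles (θ0=180°, θ1=90°, θ2=0°)
[1] after rotate(1, 90): joint angles (θ0=180°, θ1=180°, θ2=0°)
[2] after rotate(1, 90): joint angles (θ0=180°, θ1=270°, θ2=0°)
[3] after rotate(1, 90): joint angles (θ0=180°, θ1=0°, θ2=0°)
no rival 3-sequence matches.

rotate(1, 90), rotate(1, 90), rotate(1, 90)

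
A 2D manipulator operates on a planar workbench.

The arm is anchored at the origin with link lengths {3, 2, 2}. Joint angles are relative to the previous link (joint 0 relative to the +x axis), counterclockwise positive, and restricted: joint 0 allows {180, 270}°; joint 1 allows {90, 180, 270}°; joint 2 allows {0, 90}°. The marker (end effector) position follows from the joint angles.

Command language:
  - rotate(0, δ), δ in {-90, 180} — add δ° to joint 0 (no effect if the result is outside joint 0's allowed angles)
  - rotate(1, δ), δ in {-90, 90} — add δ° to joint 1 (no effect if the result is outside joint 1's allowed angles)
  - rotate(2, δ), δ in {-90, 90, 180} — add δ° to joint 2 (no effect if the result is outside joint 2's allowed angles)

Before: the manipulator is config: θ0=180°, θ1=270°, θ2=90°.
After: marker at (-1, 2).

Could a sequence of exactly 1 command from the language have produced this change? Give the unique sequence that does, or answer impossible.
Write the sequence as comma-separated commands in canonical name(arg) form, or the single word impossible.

t0: config: θ0=180°, θ1=270°, θ2=90°
[1] after rotate(1, -90): config: θ0=180°, θ1=180°, θ2=90°
uniquely the one of 7 1-step routes that fits.

rotate(1, -90)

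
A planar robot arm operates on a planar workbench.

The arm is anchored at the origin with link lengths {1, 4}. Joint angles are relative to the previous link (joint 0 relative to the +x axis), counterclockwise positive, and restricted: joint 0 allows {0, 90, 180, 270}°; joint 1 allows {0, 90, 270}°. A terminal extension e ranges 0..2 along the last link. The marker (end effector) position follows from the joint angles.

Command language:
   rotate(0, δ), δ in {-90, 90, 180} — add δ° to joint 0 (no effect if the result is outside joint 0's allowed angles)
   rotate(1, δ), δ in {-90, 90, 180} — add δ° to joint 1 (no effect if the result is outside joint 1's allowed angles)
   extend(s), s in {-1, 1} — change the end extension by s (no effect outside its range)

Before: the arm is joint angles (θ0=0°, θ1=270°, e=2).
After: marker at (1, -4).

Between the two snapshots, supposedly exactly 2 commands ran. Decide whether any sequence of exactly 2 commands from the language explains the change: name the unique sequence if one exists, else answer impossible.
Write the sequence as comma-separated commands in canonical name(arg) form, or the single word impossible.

extend(-1), extend(-1)

from: joint angles (θ0=0°, θ1=270°, e=2)
1. extend(-1) → joint angles (θ0=0°, θ1=270°, e=1)
2. extend(-1) → joint angles (θ0=0°, θ1=270°, e=0)
uniquely the one of 64 2-step routes that fits.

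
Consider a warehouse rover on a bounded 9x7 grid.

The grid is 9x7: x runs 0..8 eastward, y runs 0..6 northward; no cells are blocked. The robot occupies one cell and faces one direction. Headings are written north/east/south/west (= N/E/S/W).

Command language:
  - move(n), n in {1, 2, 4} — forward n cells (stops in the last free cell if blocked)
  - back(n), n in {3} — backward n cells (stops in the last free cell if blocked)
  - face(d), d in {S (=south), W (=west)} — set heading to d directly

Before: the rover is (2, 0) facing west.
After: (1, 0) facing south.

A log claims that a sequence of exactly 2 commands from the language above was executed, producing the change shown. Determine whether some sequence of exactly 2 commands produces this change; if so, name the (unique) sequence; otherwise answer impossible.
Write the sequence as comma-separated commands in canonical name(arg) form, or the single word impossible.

move(1), face(S)

key: order matters: swapping move(1) and face(S) lands elsewhere
start: (2, 0) facing west
t=1 move(1) ⇒ (1, 0) facing west
t=2 face(S) ⇒ (1, 0) facing south
uniquely the one of 36 2-step routes that fits.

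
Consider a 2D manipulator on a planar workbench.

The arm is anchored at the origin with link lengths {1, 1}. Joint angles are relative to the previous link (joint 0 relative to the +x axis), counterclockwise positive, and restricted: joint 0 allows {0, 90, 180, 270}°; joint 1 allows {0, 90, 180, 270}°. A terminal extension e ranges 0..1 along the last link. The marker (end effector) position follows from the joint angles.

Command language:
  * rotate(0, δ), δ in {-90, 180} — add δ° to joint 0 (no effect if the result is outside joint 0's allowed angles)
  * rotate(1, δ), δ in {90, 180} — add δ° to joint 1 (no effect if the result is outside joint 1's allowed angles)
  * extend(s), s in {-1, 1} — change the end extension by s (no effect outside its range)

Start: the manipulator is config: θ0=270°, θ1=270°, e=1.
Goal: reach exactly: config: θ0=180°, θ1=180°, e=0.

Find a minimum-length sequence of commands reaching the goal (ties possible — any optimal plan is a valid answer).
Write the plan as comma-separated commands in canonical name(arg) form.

extend(-1), rotate(0, -90), rotate(1, 180), rotate(1, 90)

initial: config: θ0=270°, θ1=270°, e=1
t=1 extend(-1) ⇒ config: θ0=270°, θ1=270°, e=0
t=2 rotate(0, -90) ⇒ config: θ0=180°, θ1=270°, e=0
t=3 rotate(1, 180) ⇒ config: θ0=180°, θ1=90°, e=0
t=4 rotate(1, 90) ⇒ config: θ0=180°, θ1=180°, e=0
minimal: 4 command(s), checked below 4.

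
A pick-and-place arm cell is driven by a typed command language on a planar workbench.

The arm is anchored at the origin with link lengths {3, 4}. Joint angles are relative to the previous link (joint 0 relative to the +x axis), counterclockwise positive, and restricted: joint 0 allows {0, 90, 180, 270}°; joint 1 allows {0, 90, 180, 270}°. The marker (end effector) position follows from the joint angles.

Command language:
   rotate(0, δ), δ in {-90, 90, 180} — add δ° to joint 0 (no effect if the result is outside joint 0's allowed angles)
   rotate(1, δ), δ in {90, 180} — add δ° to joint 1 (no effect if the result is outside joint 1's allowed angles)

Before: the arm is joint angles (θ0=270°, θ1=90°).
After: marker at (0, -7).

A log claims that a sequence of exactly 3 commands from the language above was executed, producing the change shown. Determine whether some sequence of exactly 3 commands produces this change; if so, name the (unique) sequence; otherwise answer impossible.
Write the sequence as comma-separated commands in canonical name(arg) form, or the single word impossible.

start: joint angles (θ0=270°, θ1=90°)
t=1 rotate(1, 90) ⇒ joint angles (θ0=270°, θ1=180°)
t=2 rotate(1, 90) ⇒ joint angles (θ0=270°, θ1=270°)
t=3 rotate(1, 90) ⇒ joint angles (θ0=270°, θ1=0°)
no rival 3-sequence matches.

rotate(1, 90), rotate(1, 90), rotate(1, 90)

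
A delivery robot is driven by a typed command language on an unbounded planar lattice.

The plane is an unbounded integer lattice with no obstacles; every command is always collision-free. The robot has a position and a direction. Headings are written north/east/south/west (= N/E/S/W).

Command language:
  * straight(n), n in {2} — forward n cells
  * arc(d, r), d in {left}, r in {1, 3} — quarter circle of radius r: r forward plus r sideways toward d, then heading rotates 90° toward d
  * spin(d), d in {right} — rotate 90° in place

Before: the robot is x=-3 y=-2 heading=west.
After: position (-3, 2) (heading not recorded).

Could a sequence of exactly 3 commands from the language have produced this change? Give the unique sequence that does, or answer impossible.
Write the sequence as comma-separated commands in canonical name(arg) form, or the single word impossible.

key: order matters: swapping spin(right) and straight(2) lands elsewhere
from: x=-3 y=-2 heading=west
[1] after spin(right): x=-3 y=-2 heading=north
[2] after straight(2): x=-3 y=0 heading=north
[3] after straight(2): x=-3 y=2 heading=north
no rival 3-sequence matches.

spin(right), straight(2), straight(2)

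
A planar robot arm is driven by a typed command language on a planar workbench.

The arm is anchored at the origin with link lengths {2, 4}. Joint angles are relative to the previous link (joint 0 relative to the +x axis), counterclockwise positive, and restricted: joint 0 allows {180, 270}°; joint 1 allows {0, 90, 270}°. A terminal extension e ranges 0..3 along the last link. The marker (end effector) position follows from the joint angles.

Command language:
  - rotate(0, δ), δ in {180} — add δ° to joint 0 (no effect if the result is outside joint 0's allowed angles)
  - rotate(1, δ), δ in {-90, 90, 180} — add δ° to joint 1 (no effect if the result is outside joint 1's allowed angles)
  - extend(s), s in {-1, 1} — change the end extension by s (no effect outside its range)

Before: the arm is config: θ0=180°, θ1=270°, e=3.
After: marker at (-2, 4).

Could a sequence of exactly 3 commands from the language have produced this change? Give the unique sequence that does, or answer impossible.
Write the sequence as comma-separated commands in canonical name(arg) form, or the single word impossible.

extend(-1), extend(-1), extend(-1)

t0: config: θ0=180°, θ1=270°, e=3
1. extend(-1) → config: θ0=180°, θ1=270°, e=2
2. extend(-1) → config: θ0=180°, θ1=270°, e=1
3. extend(-1) → config: θ0=180°, θ1=270°, e=0
uniquely the one of 216 3-step routes that fits.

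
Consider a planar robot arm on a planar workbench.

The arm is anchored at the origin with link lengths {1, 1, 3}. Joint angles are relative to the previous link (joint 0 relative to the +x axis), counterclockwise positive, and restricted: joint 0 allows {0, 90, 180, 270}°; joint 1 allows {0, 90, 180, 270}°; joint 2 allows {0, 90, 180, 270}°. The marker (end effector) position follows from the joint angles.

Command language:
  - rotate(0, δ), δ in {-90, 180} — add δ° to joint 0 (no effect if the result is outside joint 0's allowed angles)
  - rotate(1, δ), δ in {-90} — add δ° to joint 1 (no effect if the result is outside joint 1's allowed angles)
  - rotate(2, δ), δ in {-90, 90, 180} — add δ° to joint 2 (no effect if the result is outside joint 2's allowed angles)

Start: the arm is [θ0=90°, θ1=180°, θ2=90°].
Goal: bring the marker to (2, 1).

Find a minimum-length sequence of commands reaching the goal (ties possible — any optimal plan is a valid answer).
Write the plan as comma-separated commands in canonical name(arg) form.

rotate(2, 90), rotate(1, -90)

from: [θ0=90°, θ1=180°, θ2=90°]
t=1 rotate(2, 90) ⇒ [θ0=90°, θ1=180°, θ2=180°]
t=2 rotate(1, -90) ⇒ [θ0=90°, θ1=90°, θ2=180°]
shorter routes all fall short; 2 is best.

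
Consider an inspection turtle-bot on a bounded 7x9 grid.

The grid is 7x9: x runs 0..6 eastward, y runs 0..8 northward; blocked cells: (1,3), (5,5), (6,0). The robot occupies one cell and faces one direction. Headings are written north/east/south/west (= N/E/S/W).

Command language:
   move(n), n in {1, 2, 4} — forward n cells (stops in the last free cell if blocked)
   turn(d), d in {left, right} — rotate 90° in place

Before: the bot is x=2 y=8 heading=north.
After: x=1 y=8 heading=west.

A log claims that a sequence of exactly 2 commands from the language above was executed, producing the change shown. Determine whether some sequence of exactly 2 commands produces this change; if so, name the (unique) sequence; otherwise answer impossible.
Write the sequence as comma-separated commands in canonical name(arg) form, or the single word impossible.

key: position moved to (1,8) AND the heading swung to W — translation plus rotation needed
t0: x=2 y=8 heading=north
1. turn(left) → x=2 y=8 heading=west
2. move(1) → x=1 y=8 heading=west
uniquely the one of 25 2-step routes that fits.

turn(left), move(1)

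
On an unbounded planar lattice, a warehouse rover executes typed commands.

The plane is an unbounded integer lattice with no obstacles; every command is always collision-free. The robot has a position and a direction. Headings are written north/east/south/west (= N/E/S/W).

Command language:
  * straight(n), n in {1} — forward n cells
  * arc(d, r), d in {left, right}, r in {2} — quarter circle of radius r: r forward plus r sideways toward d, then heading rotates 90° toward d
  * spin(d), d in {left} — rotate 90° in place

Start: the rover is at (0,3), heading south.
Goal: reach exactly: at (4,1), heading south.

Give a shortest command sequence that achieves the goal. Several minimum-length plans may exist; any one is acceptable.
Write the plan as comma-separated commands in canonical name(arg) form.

t0: at (0,3), heading south
t=1 spin(left) ⇒ at (0,3), heading east
t=2 straight(1) ⇒ at (1,3), heading east
t=3 straight(1) ⇒ at (2,3), heading east
t=4 arc(right, 2) ⇒ at (4,1), heading south
nothing shorter than 4 reaches the goal.

spin(left), straight(1), straight(1), arc(right, 2)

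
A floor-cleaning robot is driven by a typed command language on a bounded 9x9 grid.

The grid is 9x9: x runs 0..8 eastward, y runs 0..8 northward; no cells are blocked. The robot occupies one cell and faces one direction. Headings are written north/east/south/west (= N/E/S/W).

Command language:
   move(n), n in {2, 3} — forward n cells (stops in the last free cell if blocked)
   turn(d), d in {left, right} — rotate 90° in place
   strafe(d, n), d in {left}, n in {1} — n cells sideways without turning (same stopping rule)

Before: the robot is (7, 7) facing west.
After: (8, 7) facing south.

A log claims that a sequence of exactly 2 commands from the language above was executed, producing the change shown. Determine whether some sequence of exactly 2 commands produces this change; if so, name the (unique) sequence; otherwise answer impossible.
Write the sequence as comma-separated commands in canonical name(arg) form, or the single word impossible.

key: order matters: swapping turn(left) and strafe(left, 1) lands elsewhere
t0: (7, 7) facing west
1. turn(left) → (7, 7) facing south
2. strafe(left, 1) → (8, 7) facing south
no rival 2-sequence matches.

turn(left), strafe(left, 1)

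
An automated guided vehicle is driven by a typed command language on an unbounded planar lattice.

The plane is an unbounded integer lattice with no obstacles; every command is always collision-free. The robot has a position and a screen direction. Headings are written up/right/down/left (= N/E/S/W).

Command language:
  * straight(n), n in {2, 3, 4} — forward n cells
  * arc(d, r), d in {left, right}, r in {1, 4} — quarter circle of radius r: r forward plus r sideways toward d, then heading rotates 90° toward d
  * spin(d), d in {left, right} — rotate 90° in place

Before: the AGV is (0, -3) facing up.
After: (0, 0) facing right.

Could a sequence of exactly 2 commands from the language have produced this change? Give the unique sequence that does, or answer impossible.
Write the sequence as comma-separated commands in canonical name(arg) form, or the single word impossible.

key: position moved to (0,0) AND the heading swung to E — translation plus rotation needed
initial: (0, -3) facing up
[1] after straight(3): (0, 0) facing up
[2] after spin(right): (0, 0) facing right
all 81 alternatives checked — unique.

straight(3), spin(right)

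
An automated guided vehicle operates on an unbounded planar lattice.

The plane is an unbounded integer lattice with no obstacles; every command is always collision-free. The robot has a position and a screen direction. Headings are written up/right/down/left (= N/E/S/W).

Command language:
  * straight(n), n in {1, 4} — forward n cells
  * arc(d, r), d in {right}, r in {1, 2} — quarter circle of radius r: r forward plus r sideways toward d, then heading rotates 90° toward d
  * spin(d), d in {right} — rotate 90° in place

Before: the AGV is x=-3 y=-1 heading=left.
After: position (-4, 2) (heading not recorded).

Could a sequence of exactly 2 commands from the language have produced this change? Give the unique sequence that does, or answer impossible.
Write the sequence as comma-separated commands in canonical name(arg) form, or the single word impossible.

key: running arc(right, 1) before arc(right, 2) would end elsewhere — order is forced
from: x=-3 y=-1 heading=left
1. arc(right, 2) → x=-5 y=1 heading=up
2. arc(right, 1) → x=-4 y=2 heading=right
uniquely the one of 25 2-step routes that fits.

arc(right, 2), arc(right, 1)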